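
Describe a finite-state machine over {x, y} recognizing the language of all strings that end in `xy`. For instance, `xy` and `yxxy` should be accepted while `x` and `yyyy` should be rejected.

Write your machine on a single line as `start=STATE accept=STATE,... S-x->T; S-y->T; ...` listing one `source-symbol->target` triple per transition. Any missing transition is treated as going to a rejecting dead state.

Let each state record the length of the longest suffix of the input read so far that is also a prefix of `xy`. q1 means the last symbol is `x`; q2 means the last 2 symbols are `xy`. Accept only at q2, where the string currently ends in `xy`.
3 states suffice.
        x   y  
>  q0   q1  q0 
   q1   q1  q2 
 * q2   q1  q0 
(> = start, * = accepting)

start=q0; accept=q2; q0-x->q1; q0-y->q0; q1-x->q1; q1-y->q2; q2-x->q1; q2-y->q0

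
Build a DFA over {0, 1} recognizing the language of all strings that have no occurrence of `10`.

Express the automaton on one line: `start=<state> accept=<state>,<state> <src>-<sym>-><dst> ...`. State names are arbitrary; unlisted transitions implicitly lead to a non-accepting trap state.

This is the complement of 'contains `10`'. Use the same substring-matching states — q0 through q2 holding how much of `10` has just been matched — but flip the accepting set: everything except the trap q2 accepts.
        0   1  
>* q0   q0  q1 
 * q1   q2  q1 
   q2   q2  q2 
(> = start, * = accepting)

start=q0 accept=q0,q1 q0-0->q0 q0-1->q1 q1-0->q2 q1-1->q1 q2-0->q2 q2-1->q2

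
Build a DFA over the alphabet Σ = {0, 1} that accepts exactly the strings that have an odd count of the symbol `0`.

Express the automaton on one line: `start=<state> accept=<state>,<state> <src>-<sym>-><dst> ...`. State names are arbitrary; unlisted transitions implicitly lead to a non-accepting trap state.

The only thing that matters is how many `0`s have appeared, reduced mod 2. Use one state per residue: s0 for 0, …, s1 for 1. Reading `0` moves to the next residue; anything else stays put. s1 is accepting.
        0   1  
>  s0   s1  s0 
 * s1   s0  s1 
(> = start, * = accepting)

start=s0 accept=s1 s0-0->s1 s0-1->s0 s1-0->s0 s1-1->s1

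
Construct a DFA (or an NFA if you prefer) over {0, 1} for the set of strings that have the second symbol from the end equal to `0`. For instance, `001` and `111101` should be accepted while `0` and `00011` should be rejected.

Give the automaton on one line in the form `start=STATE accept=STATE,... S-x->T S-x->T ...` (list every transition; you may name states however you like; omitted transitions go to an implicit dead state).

start=q0 accept=q3,q4 q0-0->q1 q0-1->q2 q1-0->q3 q1-1->q4 q2-0->q5 q2-1->q6 q3-0->q3 q3-1->q4 q4-0->q5 q4-1->q6 q5-0->q3 q5-1->q4 q6-0->q5 q6-1->q6

A DFA must remember the last 2 symbols (since which symbol is second-to-last isn't known until the input ends). Use one state per possible window of the last ≤2 symbols; accept from those whose window starts with `0`.
A 7-state machine:
        0   1  
>  q0   q1  q2 
   q1   q3  q4 
   q2   q5  q6 
 * q3   q3  q4 
 * q4   q5  q6 
   q5   q3  q4 
   q6   q5  q6 
(> = start, * = accepting)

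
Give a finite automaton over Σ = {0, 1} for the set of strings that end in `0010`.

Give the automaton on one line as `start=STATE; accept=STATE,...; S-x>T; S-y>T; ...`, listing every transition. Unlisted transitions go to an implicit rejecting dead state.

start=s0; accept=s4; s0-0>s1; s0-1>s0; s1-0>s2; s1-1>s0; s2-0>s2; s2-1>s3; s3-0>s4; s3-1>s0; s4-0>s2; s4-1>s0

Let each state record the length of the longest suffix of the input read so far that is also a prefix of `0010`. s1 means the last symbol is `0`; s2 means the last 2 symbols are `00`; s3 means the last 3 symbols are `001`; s4 means the last 4 symbols are `0010`. Accept only at s4, where the string currently ends in `0010`.
        0   1  
>  s0   s1  s0 
   s1   s2  s0 
   s2   s2  s3 
   s3   s4  s0 
 * s4   s2  s0 
(> = start, * = accepting)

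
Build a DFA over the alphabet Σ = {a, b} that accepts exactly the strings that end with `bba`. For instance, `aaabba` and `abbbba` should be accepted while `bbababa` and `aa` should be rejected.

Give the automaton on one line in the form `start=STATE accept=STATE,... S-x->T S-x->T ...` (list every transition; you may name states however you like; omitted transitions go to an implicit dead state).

start=q0 accept=q3 q0-a->q0 q0-b->q1 q1-a->q0 q1-b->q2 q2-a->q3 q2-b->q2 q3-a->q0 q3-b->q1

Let each state record the length of the longest suffix of the input read so far that is also a prefix of `bba`. q1 means the last symbol is `b`; q2 means the last 2 symbols are `bb`; q3 means the last 3 symbols are `bba`. Accept only at q3, where the string currently ends in `bba`.
4 states suffice.
        a   b  
>  q0   q0  q1 
   q1   q0  q2 
   q2   q3  q2 
 * q3   q0  q1 
(> = start, * = accepting)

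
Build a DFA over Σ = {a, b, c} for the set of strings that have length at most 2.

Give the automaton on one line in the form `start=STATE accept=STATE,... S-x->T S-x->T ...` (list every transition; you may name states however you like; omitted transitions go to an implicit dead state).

We only need to distinguish lengths 0, 1, …, 2, and '>2'. Chain q0 → q1 → q2 → q3 on every symbol, with q3 looping. Accepting states: {q0, q1, q2}.
        a   b   c  
>* q0   q1  q1  q1 
 * q1   q2  q2  q2 
 * q2   q3  q3  q3 
   q3   q3  q3  q3 
(> = start, * = accepting)

start=q0 accept=q0,q1,q2 q0-a->q1 q0-b->q1 q0-c->q1 q1-a->q2 q1-b->q2 q1-c->q2 q2-a->q3 q2-b->q3 q2-c->q3 q3-a->q3 q3-b->q3 q3-c->q3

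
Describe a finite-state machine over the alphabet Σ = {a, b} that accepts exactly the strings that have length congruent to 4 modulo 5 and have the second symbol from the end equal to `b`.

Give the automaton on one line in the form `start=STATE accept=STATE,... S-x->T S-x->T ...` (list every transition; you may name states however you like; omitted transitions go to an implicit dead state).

start=S0 accept=S13,S14 S0-a->S1 S0-b->S2 S1-a->S3 S1-b->S4 S2-a->S5 S2-b->S6 S3-a->S7 S3-b->S8 S4-a->S9 S4-b->S10 S5-a->S7 S5-b->S8 S6-a->S9 S6-b->S10 S7-a->S11 S7-b->S12 S8-a->S13 S8-b->S14 S9-a->S11 S9-b->S12 S10-a->S13 S10-b->S14 S11-a->S15 S11-b->S16 S12-a->S17 S12-b->S18 S13-a->S15 S13-b->S16 S14-a->S17 S14-b->S18 S15-a->S19 S15-b->S20 S16-a->S21 S16-b->S22 S17-a->S19 S17-b->S20 S18-a->S21 S18-b->S22 S19-a->S3 S19-b->S4 S20-a->S5 S20-b->S6 S21-a->S3 S21-b->S4 S22-a->S5 S22-b->S6

Handle the two conditions separately and then intersect. The first has 5 states tracking the input length modulo 5; the second has 7 states tracking the last 2 symbols read. A product state is a pair (one from each), accepting exactly when both do.
23 states suffice.
          a    b  
>  S0     S1   S2 
   S1     S3   S4 
   S2     S5   S6 
   S3     S7   S8 
   S4     S9  S10 
   S5     S7   S8 
   S6     S9  S10 
   S7    S11  S12 
   S8    S13  S14 
   S9    S11  S12 
   S10   S13  S14 
   S11   S15  S16 
   S12   S17  S18 
 * S13   S15  S16 
 * S14   S17  S18 
   S15   S19  S20 
   S16   S21  S22 
   S17   S19  S20 
   S18   S21  S22 
   S19    S3   S4 
   S20    S5   S6 
   S21    S3   S4 
   S22    S5   S6 
(> = start, * = accepting)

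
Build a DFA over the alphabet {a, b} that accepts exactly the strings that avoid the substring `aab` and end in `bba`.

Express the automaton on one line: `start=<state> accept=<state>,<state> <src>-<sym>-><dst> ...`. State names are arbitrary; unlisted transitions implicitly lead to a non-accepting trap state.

Build one automaton per condition and run them in lockstep. The first has 4 states tracking partial matches of the forbidden pattern `aab`; the second has 4 states tracking how much of the suffix `bba` has currently been matched. A product state is a pair (one from each), accepting exactly when both do. After merging equivalent states the machine shrinks.
A 6-state machine:
        a   b  
>  q0   q1  q2 
   q1   q3  q2 
   q2   q1  q4 
   q3   q3  q3 
   q4   q5  q4 
 * q5   q3  q2 
(> = start, * = accepting)

start=q0 accept=q5 q0-a->q1 q0-b->q2 q1-a->q3 q1-b->q2 q2-a->q1 q2-b->q4 q3-a->q3 q3-b->q3 q4-a->q5 q4-b->q4 q5-a->q3 q5-b->q2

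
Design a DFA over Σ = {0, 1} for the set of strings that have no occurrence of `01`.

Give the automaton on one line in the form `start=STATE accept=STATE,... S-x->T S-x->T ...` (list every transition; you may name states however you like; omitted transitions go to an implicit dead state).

start=q0 accept=q0,q1 q0-0->q1 q0-1->q0 q1-0->q1 q1-1->q2 q2-0->q2 q2-1->q2

Track partial matches of the forbidden pattern `01`. State q2 is a dead state reached once `01` has occurred; every other state accepts. q0 means no part of `01` is currently matched.
        0   1  
>* q0   q1  q0 
 * q1   q1  q2 
   q2   q2  q2 
(> = start, * = accepting)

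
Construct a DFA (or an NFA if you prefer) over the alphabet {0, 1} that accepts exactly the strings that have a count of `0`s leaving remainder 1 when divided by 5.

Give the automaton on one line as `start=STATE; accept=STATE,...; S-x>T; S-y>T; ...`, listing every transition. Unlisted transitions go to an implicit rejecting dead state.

The only thing that matters is how many `0`s have appeared, reduced mod 5. Use one state per residue: q0 for 0, …, q4 for 4. Reading `0` moves to the next residue; anything else stays put. q1 is accepting.
        0   1  
>  q0   q1  q0 
 * q1   q2  q1 
   q2   q3  q2 
   q3   q4  q3 
   q4   q0  q4 
(> = start, * = accepting)

start=q0; accept=q1; q0-0>q1; q0-1>q0; q1-0>q2; q1-1>q1; q2-0>q3; q2-1>q2; q3-0>q4; q3-1>q3; q4-0>q0; q4-1>q4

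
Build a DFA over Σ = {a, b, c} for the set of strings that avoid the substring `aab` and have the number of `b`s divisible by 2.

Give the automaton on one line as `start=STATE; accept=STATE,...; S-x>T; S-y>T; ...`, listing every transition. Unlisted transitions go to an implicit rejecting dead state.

start=q0; accept=q0,q1,q3; q0-a>q1; q0-b>q2; q0-c>q0; q1-a>q3; q1-b>q2; q1-c>q0; q2-a>q4; q2-b>q0; q2-c>q2; q3-a>q3; q3-b>q5; q3-c>q0; q4-a>q6; q4-b>q0; q4-c>q2; q5-a>q5; q5-b>q5; q5-c>q5; q6-a>q6; q6-b>q5; q6-c>q2

Build one automaton per condition and run them in lockstep. The first has 4 states tracking partial matches of the forbidden pattern `aab`; the second has 2 states tracking the count of `b`s modulo 2. A product state is a pair (one from each), accepting exactly when both do. After merging equivalent states the machine shrinks.
        a   b   c  
>* q0   q1  q2  q0 
 * q1   q3  q2  q0 
   q2   q4  q0  q2 
 * q3   q3  q5  q0 
   q4   q6  q0  q2 
   q5   q5  q5  q5 
   q6   q6  q5  q2 
(> = start, * = accepting)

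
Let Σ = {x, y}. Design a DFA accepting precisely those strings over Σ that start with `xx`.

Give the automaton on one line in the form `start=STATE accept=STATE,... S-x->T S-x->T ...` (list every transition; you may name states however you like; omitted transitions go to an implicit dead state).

Walk along `xx` while the input agrees: from q0 take `x` to q1, and so on. Any deviation drops to the rejecting sink q3. Once q2 is reached the prefix is confirmed and every continuation is accepted.
A 4-state machine:
        x   y  
>  q0   q1  q3 
   q1   q2  q3 
 * q2   q2  q2 
   q3   q3  q3 
(> = start, * = accepting)

start=q0 accept=q2 q0-x->q1 q0-y->q3 q1-x->q2 q1-y->q3 q2-x->q2 q2-y->q2 q3-x->q3 q3-y->q3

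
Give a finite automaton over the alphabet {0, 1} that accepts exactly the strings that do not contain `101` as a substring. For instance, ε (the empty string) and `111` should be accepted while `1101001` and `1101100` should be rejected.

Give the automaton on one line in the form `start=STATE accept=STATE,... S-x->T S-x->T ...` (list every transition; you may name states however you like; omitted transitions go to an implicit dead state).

start=q0 accept=q0,q1,q2 q0-0->q0 q0-1->q1 q1-0->q2 q1-1->q1 q2-0->q0 q2-1->q3 q3-0->q3 q3-1->q3

Track partial matches of the forbidden pattern `101`. State q3 is a dead state reached once `101` has occurred; every other state accepts. q0 means no part of `101` is currently matched.
4 states suffice.
        0   1  
>* q0   q0  q1 
 * q1   q2  q1 
 * q2   q0  q3 
   q3   q3  q3 
(> = start, * = accepting)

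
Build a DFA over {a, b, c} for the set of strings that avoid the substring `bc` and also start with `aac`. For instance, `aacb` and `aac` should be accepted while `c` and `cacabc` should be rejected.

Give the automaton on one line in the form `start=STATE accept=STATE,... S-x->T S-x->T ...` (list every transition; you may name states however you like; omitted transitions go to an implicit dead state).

Build one automaton per condition and run them in lockstep. One (3 states) tracks partial matches of the forbidden pattern `bc`; the other (5 states) tracks whether the input so far still matches the prefix `aac`. Each combined state is a pair, one component from each; accept when both components accept.
With 9 states:
        a   b   c  
>  s0   s1  s2  s3 
   s1   s4  s2  s3 
   s2   s3  s2  s5 
   s3   s3  s2  s3 
   s4   s3  s2  s6 
   s5   s5  s5  s5 
 * s6   s6  s7  s6 
 * s7   s6  s7  s8 
   s8   s8  s8  s8 
(> = start, * = accepting)

start=s0 accept=s6,s7 s0-a->s1 s0-b->s2 s0-c->s3 s1-a->s4 s1-b->s2 s1-c->s3 s2-a->s3 s2-b->s2 s2-c->s5 s3-a->s3 s3-b->s2 s3-c->s3 s4-a->s3 s4-b->s2 s4-c->s6 s5-a->s5 s5-b->s5 s5-c->s5 s6-a->s6 s6-b->s7 s6-c->s6 s7-a->s6 s7-b->s7 s7-c->s8 s8-a->s8 s8-b->s8 s8-c->s8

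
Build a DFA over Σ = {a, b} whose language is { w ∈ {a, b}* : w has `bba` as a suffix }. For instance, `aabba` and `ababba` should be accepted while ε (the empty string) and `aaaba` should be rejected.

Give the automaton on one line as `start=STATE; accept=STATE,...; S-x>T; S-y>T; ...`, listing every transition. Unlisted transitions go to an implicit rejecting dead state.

start=q0; accept=q3; q0-a>q0; q0-b>q1; q1-a>q0; q1-b>q2; q2-a>q3; q2-b>q2; q3-a>q0; q3-b>q1

Remember how much of `bba` the current input suffix matches. State q0 means no match yet; q1 means the last symbol is `b`; q2 means the last 2 symbols are `bb`; q3 means the last 3 symbols are `bba`. Only q3 accepts. On a mismatch, fall back to the longest proper suffix that is still a prefix of `bba`.
A 4-state machine:
        a   b  
>  q0   q0  q1 
   q1   q0  q2 
   q2   q3  q2 
 * q3   q0  q1 
(> = start, * = accepting)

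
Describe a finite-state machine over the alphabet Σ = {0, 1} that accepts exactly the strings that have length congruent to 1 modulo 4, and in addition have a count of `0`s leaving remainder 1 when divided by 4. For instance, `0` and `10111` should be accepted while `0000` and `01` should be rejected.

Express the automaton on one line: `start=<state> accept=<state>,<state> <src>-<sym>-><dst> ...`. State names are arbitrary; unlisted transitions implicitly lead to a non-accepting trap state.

start=s0 accept=s1 s0-0->s1 s0-1->s2 s1-0->s3 s1-1->s4 s2-0->s4 s2-1->s5 s3-0->s6 s3-1->s7 s4-0->s7 s4-1->s8 s5-0->s8 s5-1->s9 s6-0->s0 s6-1->s10 s7-0->s10 s7-1->s11 s8-0->s11 s8-1->s12 s9-0->s12 s9-1->s0 s10-0->s2 s10-1->s13 s11-0->s13 s11-1->s14 s12-0->s14 s12-1->s1 s13-0->s5 s13-1->s15 s14-0->s15 s14-1->s3 s15-0->s9 s15-1->s6

Run two small machines in parallel and take their product. The first has 4 states tracking the input length modulo 4; the second has 4 states tracking the count of `0`s modulo 4. A product state is a pair (one from each), accepting exactly when both do.
A 16-state machine:
          0    1  
>  s0     s1   s2 
 * s1     s3   s4 
   s2     s4   s5 
   s3     s6   s7 
   s4     s7   s8 
   s5     s8   s9 
   s6     s0  s10 
   s7    s10  s11 
   s8    s11  s12 
   s9    s12   s0 
   s10    s2  s13 
   s11   s13  s14 
   s12   s14   s1 
   s13    s5  s15 
   s14   s15   s3 
   s15    s9   s6 
(> = start, * = accepting)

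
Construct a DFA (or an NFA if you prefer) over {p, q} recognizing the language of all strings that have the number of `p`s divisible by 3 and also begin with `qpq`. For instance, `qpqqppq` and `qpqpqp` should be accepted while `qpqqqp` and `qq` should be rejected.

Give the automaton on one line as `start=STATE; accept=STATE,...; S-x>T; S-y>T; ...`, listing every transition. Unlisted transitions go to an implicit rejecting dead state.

Handle the two conditions separately and then intersect. One (3 states) tracks the count of `p`s modulo 3; the other (5 states) tracks whether the input so far still matches the prefix `qpq`. Each combined state is a pair, one component from each; accept when both components accept. Minimizing collapses redundant product states.
        p   q  
>  S0   S1  S2 
   S1   S1  S1 
   S2   S3  S1 
   S3   S1  S4 
   S4   S5  S4 
   S5   S6  S5 
 * S6   S4  S6 
(> = start, * = accepting)

start=S0; accept=S6; S0-p>S1; S0-q>S2; S1-p>S1; S1-q>S1; S2-p>S3; S2-q>S1; S3-p>S1; S3-q>S4; S4-p>S5; S4-q>S4; S5-p>S6; S5-q>S5; S6-p>S4; S6-q>S6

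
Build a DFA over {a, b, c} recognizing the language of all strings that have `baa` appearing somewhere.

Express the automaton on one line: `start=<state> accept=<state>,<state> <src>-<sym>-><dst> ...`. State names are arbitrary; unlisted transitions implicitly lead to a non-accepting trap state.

start=q0 accept=q3 q0-a->q0 q0-b->q1 q0-c->q0 q1-a->q2 q1-b->q1 q1-c->q0 q2-a->q3 q2-b->q1 q2-c->q0 q3-a->q3 q3-b->q3 q3-c->q3

States q0..q2 record the length of the longest prefix of `baa` that matches the current input suffix. Reaching q3 means `baa` has been seen, and we stay there forever. Accept from q3.
A 4-state machine:
        a   b   c  
>  q0   q0  q1  q0 
   q1   q2  q1  q0 
   q2   q3  q1  q0 
 * q3   q3  q3  q3 
(> = start, * = accepting)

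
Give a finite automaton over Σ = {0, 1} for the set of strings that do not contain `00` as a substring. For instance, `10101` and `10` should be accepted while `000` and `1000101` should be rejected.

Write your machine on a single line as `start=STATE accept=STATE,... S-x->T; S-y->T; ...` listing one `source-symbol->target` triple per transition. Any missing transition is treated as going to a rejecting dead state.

This is the complement of 'contains `00`'. Use the same substring-matching states — S0 through S2 holding how much of `00` has just been matched — but flip the accepting set: everything except the trap S2 accepts.
3 states suffice.
        0   1  
>* S0   S1  S0 
 * S1   S2  S0 
   S2   S2  S2 
(> = start, * = accepting)

start=S0; accept=S0,S1; S0-0->S1; S0-1->S0; S1-0->S2; S1-1->S0; S2-0->S2; S2-1->S2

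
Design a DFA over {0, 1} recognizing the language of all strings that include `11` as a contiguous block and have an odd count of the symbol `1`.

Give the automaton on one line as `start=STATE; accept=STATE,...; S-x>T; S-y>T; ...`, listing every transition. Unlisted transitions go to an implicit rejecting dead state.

Build one automaton per condition and run them in lockstep. The first has 3 states tracking whether and how much of `11` has been seen; the second has 2 states tracking the count of `1`s modulo 2. A product state is a pair (one from each), accepting exactly when both do.
6 states suffice.
        0   1  
>  q0   q0  q1 
   q1   q2  q3 
   q2   q2  q4 
   q3   q3  q5 
   q4   q0  q5 
 * q5   q5  q3 
(> = start, * = accepting)

start=q0; accept=q5; q0-0>q0; q0-1>q1; q1-0>q2; q1-1>q3; q2-0>q2; q2-1>q4; q3-0>q3; q3-1>q5; q4-0>q0; q4-1>q5; q5-0>q5; q5-1>q3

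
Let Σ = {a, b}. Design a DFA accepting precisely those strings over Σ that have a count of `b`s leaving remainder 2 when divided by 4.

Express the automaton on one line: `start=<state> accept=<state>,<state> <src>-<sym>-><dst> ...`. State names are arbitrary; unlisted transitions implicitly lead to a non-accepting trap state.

The only thing that matters is how many `b`s have appeared, reduced mod 4. Use one state per residue: s0 for 0, …, s3 for 3. Reading `b` moves to the next residue; anything else stays put. s2 is accepting.
        a   b  
>  s0   s0  s1 
   s1   s1  s2 
 * s2   s2  s3 
   s3   s3  s0 
(> = start, * = accepting)

start=s0 accept=s2 s0-a->s0 s0-b->s1 s1-a->s1 s1-b->s2 s2-a->s2 s2-b->s3 s3-a->s3 s3-b->s0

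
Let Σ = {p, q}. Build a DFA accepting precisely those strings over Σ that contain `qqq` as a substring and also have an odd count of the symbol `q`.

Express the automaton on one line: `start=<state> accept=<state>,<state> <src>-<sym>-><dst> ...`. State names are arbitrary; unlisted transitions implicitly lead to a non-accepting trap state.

Run two small machines in parallel and take their product. The first has 4 states tracking whether and how much of `qqq` has been seen; the second has 2 states tracking the count of `q`s modulo 2. A product state is a pair (one from each), accepting exactly when both do.
8 states suffice.
       p  q 
>  A   A  B 
   B   C  D 
   C   C  E 
   D   A  F 
   E   A  G 
 * F   F  H 
   G   C  H 
   H   H  F 
(> = start, * = accepting)

start=A accept=F A-p->A A-q->B B-p->C B-q->D C-p->C C-q->E D-p->A D-q->F E-p->A E-q->G F-p->F F-q->H G-p->C G-q->H H-p->H H-q->F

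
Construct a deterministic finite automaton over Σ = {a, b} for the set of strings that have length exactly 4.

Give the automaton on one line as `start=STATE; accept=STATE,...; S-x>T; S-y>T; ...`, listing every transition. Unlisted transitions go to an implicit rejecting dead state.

start=q0; accept=q4; q0-a>q1; q0-b>q1; q1-a>q2; q1-b>q2; q2-a>q3; q2-b>q3; q3-a>q4; q3-b>q4; q4-a>q5; q4-b>q5; q5-a>q5; q5-b>q5

We only need to distinguish lengths 0, 1, …, 4, and '>4'. Chain q0 → q1 → q2 → q3 → q4 → q5 on every symbol, with q5 looping. Accepting states: {q4}.
With 6 states:
        a   b  
>  q0   q1  q1 
   q1   q2  q2 
   q2   q3  q3 
   q3   q4  q4 
 * q4   q5  q5 
   q5   q5  q5 
(> = start, * = accepting)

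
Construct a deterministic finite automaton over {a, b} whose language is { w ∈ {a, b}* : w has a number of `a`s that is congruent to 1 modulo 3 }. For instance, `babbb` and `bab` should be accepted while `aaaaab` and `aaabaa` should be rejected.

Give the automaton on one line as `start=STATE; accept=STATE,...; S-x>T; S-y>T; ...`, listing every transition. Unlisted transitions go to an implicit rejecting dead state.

Keep the running count of `a`s modulo 3: each `a` advances along the cycle q0 → q1 → q2 → q0 while other symbols loop. Accept at q1.
A 3-state machine:
        a   b  
>  q0   q1  q0 
 * q1   q2  q1 
   q2   q0  q2 
(> = start, * = accepting)

start=q0; accept=q1; q0-a>q1; q0-b>q0; q1-a>q2; q1-b>q1; q2-a>q0; q2-b>q2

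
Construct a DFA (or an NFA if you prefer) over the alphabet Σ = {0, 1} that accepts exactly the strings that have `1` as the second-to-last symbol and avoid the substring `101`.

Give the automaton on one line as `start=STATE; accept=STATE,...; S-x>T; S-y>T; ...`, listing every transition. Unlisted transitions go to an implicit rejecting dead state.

Handle the two conditions separately and then intersect. The first has 7 states tracking the last 2 symbols read; the second has 4 states tracking partial matches of the forbidden pattern `101`. A product state is a pair (one from each), accepting exactly when both do. Equivalent product states are then merged.
       0  1 
>  A   A  B 
   B   C  D 
 * C   A  E 
 * D   C  D 
   E   E  E 
(> = start, * = accepting)

start=A; accept=C,D; A-0>A; A-1>B; B-0>C; B-1>D; C-0>A; C-1>E; D-0>C; D-1>D; E-0>E; E-1>E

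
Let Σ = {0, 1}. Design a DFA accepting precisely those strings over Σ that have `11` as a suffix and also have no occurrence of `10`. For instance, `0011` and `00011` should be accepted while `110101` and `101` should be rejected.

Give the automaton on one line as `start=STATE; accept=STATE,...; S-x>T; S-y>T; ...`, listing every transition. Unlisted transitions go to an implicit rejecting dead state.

start=q0; accept=q3; q0-0>q0; q0-1>q1; q1-0>q2; q1-1>q3; q2-0>q2; q2-1>q2; q3-0>q2; q3-1>q3

Run two small machines in parallel and take their product. One (3 states) tracks how much of the suffix `11` has currently been matched; the other (3 states) tracks partial matches of the forbidden pattern `10`. Each combined state is a pair, one component from each; accept when both components accept. Minimizing collapses redundant product states.
A 4-state machine:
        0   1  
>  q0   q0  q1 
   q1   q2  q3 
   q2   q2  q2 
 * q3   q2  q3 
(> = start, * = accepting)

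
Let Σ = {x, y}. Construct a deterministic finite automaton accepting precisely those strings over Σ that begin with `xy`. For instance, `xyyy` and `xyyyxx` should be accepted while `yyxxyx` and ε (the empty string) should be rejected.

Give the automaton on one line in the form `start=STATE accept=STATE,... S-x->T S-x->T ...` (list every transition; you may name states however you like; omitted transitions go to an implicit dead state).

start=s0 accept=s2 s0-x->s1 s0-y->s3 s1-x->s3 s1-y->s2 s2-x->s2 s2-y->s2 s3-x->s3 s3-y->s3

Check the first 2 symbols one by one: s0 through s1 record how many have matched `xy` so far; any wrong symbol goes to the dead state s3. After all 2 match we enter the accepting sink s2.
With 4 states:
        x   y  
>  s0   s1  s3 
   s1   s3  s2 
 * s2   s2  s2 
   s3   s3  s3 
(> = start, * = accepting)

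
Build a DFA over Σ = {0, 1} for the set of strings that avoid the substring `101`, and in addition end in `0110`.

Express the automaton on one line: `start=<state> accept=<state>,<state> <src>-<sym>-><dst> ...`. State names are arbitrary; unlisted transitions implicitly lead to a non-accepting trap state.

start=S0 accept=S7 S0-0->S1 S0-1->S2 S1-0->S1 S1-1->S3 S2-0->S4 S2-1->S2 S3-0->S4 S3-1->S5 S4-0->S1 S4-1->S6 S5-0->S7 S5-1->S2 S6-0->S8 S6-1->S9 S7-0->S1 S7-1->S6 S8-0->S8 S8-1->S6 S9-0->S10 S9-1->S11 S10-0->S8 S10-1->S6 S11-0->S8 S11-1->S11

Build one automaton per condition and run them in lockstep. One (4 states) tracks partial matches of the forbidden pattern `101`; the other (5 states) tracks how much of the suffix `0110` has currently been matched. Each combined state is a pair, one component from each; accept when both components accept.
          0    1  
>  S0     S1   S2 
   S1     S1   S3 
   S2     S4   S2 
   S3     S4   S5 
   S4     S1   S6 
   S5     S7   S2 
   S6     S8   S9 
 * S7     S1   S6 
   S8     S8   S6 
   S9    S10  S11 
   S10    S8   S6 
   S11    S8  S11 
(> = start, * = accepting)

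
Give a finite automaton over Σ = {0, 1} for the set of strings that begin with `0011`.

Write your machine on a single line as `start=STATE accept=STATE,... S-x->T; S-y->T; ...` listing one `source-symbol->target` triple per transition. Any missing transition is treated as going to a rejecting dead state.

Walk along `0011` while the input agrees: from q0 take `0` to q1, and so on. Any deviation drops to the rejecting sink q5. Once q4 is reached the prefix is confirmed and every continuation is accepted.
6 states suffice.
        0   1  
>  q0   q1  q5 
   q1   q2  q5 
   q2   q5  q3 
   q3   q5  q4 
 * q4   q4  q4 
   q5   q5  q5 
(> = start, * = accepting)

start=q0; accept=q4; q0-0->q1; q0-1->q5; q1-0->q2; q1-1->q5; q2-0->q5; q2-1->q3; q3-0->q5; q3-1->q4; q4-0->q4; q4-1->q4; q5-0->q5; q5-1->q5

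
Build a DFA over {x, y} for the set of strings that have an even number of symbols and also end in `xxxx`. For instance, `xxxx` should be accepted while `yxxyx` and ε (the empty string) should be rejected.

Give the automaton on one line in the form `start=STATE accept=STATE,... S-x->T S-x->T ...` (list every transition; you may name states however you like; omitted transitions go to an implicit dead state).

start=q0 accept=q5 q0-x->q1 q0-y->q2 q1-x->q3 q1-y->q0 q2-x->q0 q2-y->q0 q3-x->q4 q3-y->q2 q4-x->q5 q4-y->q0 q5-x->q4 q5-y->q2

Run two small machines in parallel and take their product. The first has 2 states tracking the input length modulo 2; the second has 5 states tracking how much of the suffix `xxxx` has currently been matched. A product state is a pair (one from each), accepting exactly when both do. Equivalent product states are then merged.
With 6 states:
        x   y  
>  q0   q1  q2 
   q1   q3  q0 
   q2   q0  q0 
   q3   q4  q2 
   q4   q5  q0 
 * q5   q4  q2 
(> = start, * = accepting)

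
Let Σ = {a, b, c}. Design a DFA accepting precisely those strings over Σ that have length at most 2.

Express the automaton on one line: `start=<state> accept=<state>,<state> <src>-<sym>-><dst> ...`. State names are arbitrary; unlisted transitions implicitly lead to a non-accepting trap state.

start=s0 accept=s0,s1,s2 s0-a->s1 s0-b->s1 s0-c->s1 s1-a->s2 s1-b->s2 s1-c->s2 s2-a->s3 s2-b->s3 s2-c->s3 s3-a->s3 s3-b->s3 s3-c->s3

We only need to distinguish lengths 0, 1, …, 2, and '>2'. Chain s0 → s1 → s2 → s3 on every symbol, with s3 looping. Accepting states: {s0, s1, s2}.
With 4 states:
        a   b   c  
>* s0   s1  s1  s1 
 * s1   s2  s2  s2 
 * s2   s3  s3  s3 
   s3   s3  s3  s3 
(> = start, * = accepting)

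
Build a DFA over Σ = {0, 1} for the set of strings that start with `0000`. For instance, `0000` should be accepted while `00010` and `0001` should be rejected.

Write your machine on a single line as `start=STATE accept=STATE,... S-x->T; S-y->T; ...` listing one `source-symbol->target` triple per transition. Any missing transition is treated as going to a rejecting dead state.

Walk along `0000` while the input agrees: from q0 take `0` to q1, and so on. Any deviation drops to the rejecting sink q5. Once q4 is reached the prefix is confirmed and every continuation is accepted.
        0   1  
>  q0   q1  q5 
   q1   q2  q5 
   q2   q3  q5 
   q3   q4  q5 
 * q4   q4  q4 
   q5   q5  q5 
(> = start, * = accepting)

start=q0; accept=q4; q0-0->q1; q0-1->q5; q1-0->q2; q1-1->q5; q2-0->q3; q2-1->q5; q3-0->q4; q3-1->q5; q4-0->q4; q4-1->q4; q5-0->q5; q5-1->q5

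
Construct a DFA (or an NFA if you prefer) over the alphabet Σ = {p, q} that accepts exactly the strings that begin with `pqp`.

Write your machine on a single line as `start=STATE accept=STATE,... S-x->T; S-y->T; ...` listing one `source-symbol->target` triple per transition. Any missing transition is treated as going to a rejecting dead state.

start=s0; accept=s3; s0-p->s1; s0-q->s4; s1-p->s4; s1-q->s2; s2-p->s3; s2-q->s4; s3-p->s3; s3-q->s3; s4-p->s4; s4-q->s4

Check the first 3 symbols one by one: s0 through s2 record how many have matched `pqp` so far; any wrong symbol goes to the dead state s4. After all 3 match we enter the accepting sink s3.
With 5 states:
        p   q  
>  s0   s1  s4 
   s1   s4  s2 
   s2   s3  s4 
 * s3   s3  s3 
   s4   s4  s4 
(> = start, * = accepting)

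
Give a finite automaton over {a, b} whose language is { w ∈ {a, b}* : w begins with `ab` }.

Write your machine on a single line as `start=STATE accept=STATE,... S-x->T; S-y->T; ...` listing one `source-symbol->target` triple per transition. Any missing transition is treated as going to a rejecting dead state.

Walk along `ab` while the input agrees: from s0 take `a` to s1, and so on. Any deviation drops to the rejecting sink s3. Once s2 is reached the prefix is confirmed and every continuation is accepted.
        a   b  
>  s0   s1  s3 
   s1   s3  s2 
 * s2   s2  s2 
   s3   s3  s3 
(> = start, * = accepting)

start=s0; accept=s2; s0-a->s1; s0-b->s3; s1-a->s3; s1-b->s2; s2-a->s2; s2-b->s2; s3-a->s3; s3-b->s3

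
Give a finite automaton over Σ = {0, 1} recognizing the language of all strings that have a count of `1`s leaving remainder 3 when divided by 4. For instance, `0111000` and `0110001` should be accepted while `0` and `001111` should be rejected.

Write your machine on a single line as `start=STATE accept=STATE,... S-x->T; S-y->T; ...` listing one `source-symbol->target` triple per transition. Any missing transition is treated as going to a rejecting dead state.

start=s0; accept=s3; s0-0->s0; s0-1->s1; s1-0->s1; s1-1->s2; s2-0->s2; s2-1->s3; s3-0->s3; s3-1->s0

Keep the running count of `1`s modulo 4: each `1` advances along the cycle s0 → s1 → s2 → s3 → s0 while other symbols loop. Accept at s3.
        0   1  
>  s0   s0  s1 
   s1   s1  s2 
   s2   s2  s3 
 * s3   s3  s0 
(> = start, * = accepting)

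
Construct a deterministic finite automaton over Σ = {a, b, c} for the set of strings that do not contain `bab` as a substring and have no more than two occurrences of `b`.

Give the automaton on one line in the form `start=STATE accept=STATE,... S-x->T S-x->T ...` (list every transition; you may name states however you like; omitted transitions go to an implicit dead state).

start=q0 accept=q0,q1,q2,q3,q4 q0-a->q0 q0-b->q1 q0-c->q0 q1-a->q2 q1-b->q3 q1-c->q4 q2-a->q4 q2-b->q5 q2-c->q4 q3-a->q3 q3-b->q5 q3-c->q3 q4-a->q4 q4-b->q3 q4-c->q4 q5-a->q5 q5-b->q5 q5-c->q5

Build one automaton per condition and run them in lockstep. The first has 4 states tracking partial matches of the forbidden pattern `bab`; the second has 4 states tracking the count of `b`s, saturating at 3. A product state is a pair (one from each), accepting exactly when both do. Minimizing collapses redundant product states.
With 6 states:
        a   b   c  
>* q0   q0  q1  q0 
 * q1   q2  q3  q4 
 * q2   q4  q5  q4 
 * q3   q3  q5  q3 
 * q4   q4  q3  q4 
   q5   q5  q5  q5 
(> = start, * = accepting)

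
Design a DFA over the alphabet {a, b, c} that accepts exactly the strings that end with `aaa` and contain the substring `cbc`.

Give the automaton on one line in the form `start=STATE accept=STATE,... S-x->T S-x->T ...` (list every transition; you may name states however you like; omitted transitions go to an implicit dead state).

start=s0 accept=s6 s0-a->s0 s0-b->s0 s0-c->s1 s1-a->s0 s1-b->s2 s1-c->s1 s2-a->s0 s2-b->s0 s2-c->s3 s3-a->s4 s3-b->s3 s3-c->s3 s4-a->s5 s4-b->s3 s4-c->s3 s5-a->s6 s5-b->s3 s5-c->s3 s6-a->s6 s6-b->s3 s6-c->s3

Build one automaton per condition and run them in lockstep. The first has 4 states tracking how much of the suffix `aaa` has currently been matched; the second has 4 states tracking whether and how much of `cbc` has been seen. A product state is a pair (one from each), accepting exactly when both do. Minimizing collapses redundant product states.
A 7-state machine:
        a   b   c  
>  s0   s0  s0  s1 
   s1   s0  s2  s1 
   s2   s0  s0  s3 
   s3   s4  s3  s3 
   s4   s5  s3  s3 
   s5   s6  s3  s3 
 * s6   s6  s3  s3 
(> = start, * = accepting)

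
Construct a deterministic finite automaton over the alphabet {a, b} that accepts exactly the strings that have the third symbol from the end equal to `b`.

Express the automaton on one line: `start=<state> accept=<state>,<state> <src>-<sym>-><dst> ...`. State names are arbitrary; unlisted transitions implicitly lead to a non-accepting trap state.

start=q0 accept=q11,q12,q13,q14 q0-a->q1 q0-b->q2 q1-a->q3 q1-b->q4 q2-a->q5 q2-b->q6 q3-a->q7 q3-b->q8 q4-a->q9 q4-b->q10 q5-a->q11 q5-b->q12 q6-a->q13 q6-b->q14 q7-a->q7 q7-b->q8 q8-a->q9 q8-b->q10 q9-a->q11 q9-b->q12 q10-a->q13 q10-b->q14 q11-a->q7 q11-b->q8 q12-a->q9 q12-b->q10 q13-a->q11 q13-b->q12 q14-a->q13 q14-b->q14

Because acceptance depends on a position counted from the end, the machine has to buffer the most recent 3 symbols. Make each state the string of the last up-to-3 symbols read; on input `x` shift the window left and append `x`. Accept when the buffered window has length 3 and begins with `b`.
15 states suffice.
          a    b  
>  q0     q1   q2 
   q1     q3   q4 
   q2     q5   q6 
   q3     q7   q8 
   q4     q9  q10 
   q5    q11  q12 
   q6    q13  q14 
   q7     q7   q8 
   q8     q9  q10 
   q9    q11  q12 
   q10   q13  q14 
 * q11    q7   q8 
 * q12    q9  q10 
 * q13   q11  q12 
 * q14   q13  q14 
(> = start, * = accepting)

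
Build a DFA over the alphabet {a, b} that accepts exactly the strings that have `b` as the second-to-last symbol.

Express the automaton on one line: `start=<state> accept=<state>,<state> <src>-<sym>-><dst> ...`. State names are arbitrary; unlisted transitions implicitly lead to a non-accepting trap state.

start=S0 accept=S5,S6 S0-a->S1 S0-b->S2 S1-a->S3 S1-b->S4 S2-a->S5 S2-b->S6 S3-a->S3 S3-b->S4 S4-a->S5 S4-b->S6 S5-a->S3 S5-b->S4 S6-a->S5 S6-b->S6

Because acceptance depends on a position counted from the end, the machine has to buffer the most recent 2 symbols. Make each state the string of the last up-to-2 symbols read; on input `x` shift the window left and append `x`. Accept when the buffered window has length 2 and begins with `b`.
With 7 states:
        a   b  
>  S0   S1  S2 
   S1   S3  S4 
   S2   S5  S6 
   S3   S3  S4 
   S4   S5  S6 
 * S5   S3  S4 
 * S6   S5  S6 
(> = start, * = accepting)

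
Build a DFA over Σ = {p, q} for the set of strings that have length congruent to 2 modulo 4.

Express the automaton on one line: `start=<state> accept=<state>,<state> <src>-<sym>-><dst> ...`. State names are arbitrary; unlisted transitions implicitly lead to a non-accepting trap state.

start=s0 accept=s2 s0-p->s1 s0-q->s1 s1-p->s2 s1-q->s2 s2-p->s3 s2-q->s3 s3-p->s0 s3-q->s0

Only the length mod 4 matters, so use a 4-cycle: from any state, every input symbol moves to the next state, wrapping s3 back to s0. Mark s2 accepting.
4 states suffice.
        p   q  
>  s0   s1  s1 
   s1   s2  s2 
 * s2   s3  s3 
   s3   s0  s0 
(> = start, * = accepting)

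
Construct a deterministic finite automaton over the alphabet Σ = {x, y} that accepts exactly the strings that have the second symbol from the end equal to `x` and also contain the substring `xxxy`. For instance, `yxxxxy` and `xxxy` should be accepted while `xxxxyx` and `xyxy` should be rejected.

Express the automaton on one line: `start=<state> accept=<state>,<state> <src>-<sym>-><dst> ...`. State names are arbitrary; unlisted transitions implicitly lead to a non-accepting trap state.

start=S0 accept=S8,S11 S0-x->S1 S0-y->S2 S1-x->S3 S1-y->S4 S2-x->S5 S2-y->S6 S3-x->S7 S3-y->S4 S4-x->S5 S4-y->S6 S5-x->S3 S5-y->S4 S6-x->S5 S6-y->S6 S7-x->S7 S7-y->S8 S8-x->S9 S8-y->S10 S9-x->S11 S9-y->S8 S10-x->S9 S10-y->S10 S11-x->S11 S11-y->S8

Build one automaton per condition and run them in lockstep. One (7 states) tracks the last 2 symbols read; the other (5 states) tracks whether and how much of `xxxy` has been seen. Each combined state is a pair, one component from each; accept when both components accept.
12 states suffice.
          x    y  
>  S0     S1   S2 
   S1     S3   S4 
   S2     S5   S6 
   S3     S7   S4 
   S4     S5   S6 
   S5     S3   S4 
   S6     S5   S6 
   S7     S7   S8 
 * S8     S9  S10 
   S9    S11   S8 
   S10    S9  S10 
 * S11   S11   S8 
(> = start, * = accepting)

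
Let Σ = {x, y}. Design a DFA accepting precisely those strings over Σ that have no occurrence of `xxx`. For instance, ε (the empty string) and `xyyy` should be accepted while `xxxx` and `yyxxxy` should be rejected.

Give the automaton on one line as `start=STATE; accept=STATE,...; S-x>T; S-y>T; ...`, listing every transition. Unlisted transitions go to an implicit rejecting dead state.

start=q0; accept=q0,q1,q2; q0-x>q1; q0-y>q0; q1-x>q2; q1-y>q0; q2-x>q3; q2-y>q0; q3-x>q3; q3-y>q3

This is the complement of 'contains `xxx`'. Use the same substring-matching states — q0 through q3 holding how much of `xxx` has just been matched — but flip the accepting set: everything except the trap q3 accepts.
4 states suffice.
        x   y  
>* q0   q1  q0 
 * q1   q2  q0 
 * q2   q3  q0 
   q3   q3  q3 
(> = start, * = accepting)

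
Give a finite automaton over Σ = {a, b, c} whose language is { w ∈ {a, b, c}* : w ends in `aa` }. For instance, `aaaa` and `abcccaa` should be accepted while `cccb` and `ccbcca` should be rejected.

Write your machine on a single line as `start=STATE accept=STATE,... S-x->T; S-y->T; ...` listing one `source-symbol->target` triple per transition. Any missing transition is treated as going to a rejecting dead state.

Remember how much of `aa` the current input suffix matches. State q0 means no match yet; q1 means the last symbol is `a`; q2 means the last 2 symbols are `aa`. Only q2 accepts. On a mismatch, fall back to the longest proper suffix that is still a prefix of `aa`.
3 states suffice.
        a   b   c  
>  q0   q1  q0  q0 
   q1   q2  q0  q0 
 * q2   q2  q0  q0 
(> = start, * = accepting)

start=q0; accept=q2; q0-a->q1; q0-b->q0; q0-c->q0; q1-a->q2; q1-b->q0; q1-c->q0; q2-a->q2; q2-b->q0; q2-c->q0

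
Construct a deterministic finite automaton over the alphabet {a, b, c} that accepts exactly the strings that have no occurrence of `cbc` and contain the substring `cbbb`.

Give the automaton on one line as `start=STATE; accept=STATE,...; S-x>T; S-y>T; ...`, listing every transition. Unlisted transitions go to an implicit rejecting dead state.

Run two small machines in parallel and take their product. One (4 states) tracks partial matches of the forbidden pattern `cbc`; the other (5 states) tracks whether and how much of `cbbb` has been seen. Each combined state is a pair, one component from each; accept when both components accept. After merging equivalent states the machine shrinks.
With 8 states:
        a   b   c  
>  S0   S0  S0  S1 
   S1   S0  S2  S1 
   S2   S0  S3  S4 
   S3   S0  S5  S1 
   S4   S4  S4  S4 
 * S5   S5  S5  S6 
 * S6   S5  S7  S6 
 * S7   S5  S5  S4 
(> = start, * = accepting)

start=S0; accept=S5,S6,S7; S0-a>S0; S0-b>S0; S0-c>S1; S1-a>S0; S1-b>S2; S1-c>S1; S2-a>S0; S2-b>S3; S2-c>S4; S3-a>S0; S3-b>S5; S3-c>S1; S4-a>S4; S4-b>S4; S4-c>S4; S5-a>S5; S5-b>S5; S5-c>S6; S6-a>S5; S6-b>S7; S6-c>S6; S7-a>S5; S7-b>S5; S7-c>S4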